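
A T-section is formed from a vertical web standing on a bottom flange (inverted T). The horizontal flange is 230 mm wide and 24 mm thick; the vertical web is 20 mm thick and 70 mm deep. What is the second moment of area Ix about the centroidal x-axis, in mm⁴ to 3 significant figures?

Decompose the section into non-overlapping parts with the origin at the bottom-left of its bounding rectangle.
Flange: 230 × 24, A = 5 520 mm², y = 12 mm, Ī = 264 960 mm⁴.
Web: 20 × 70, A = 1 400 mm², y = 59 mm, Ī = 571 667 mm⁴.
Centroid: ȳ = ΣA·y / ΣA = 21.509 mm.
Transfer each piece to the centroidal x-axis using Ī + A·d² with d = y − 21.509:
  flange: d = -9.5087 mm → contributes +764 050 mm⁴
  web: d = 37.491 mm → contributes +2 539 506 mm⁴
Total I = 3 303 556 mm⁴.

Ix ≈ 3.30 × 10⁶ mm⁴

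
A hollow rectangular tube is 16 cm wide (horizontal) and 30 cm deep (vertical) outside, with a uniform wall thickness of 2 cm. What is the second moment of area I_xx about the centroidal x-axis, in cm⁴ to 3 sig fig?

Break the section into simple shapes (no overlaps), measuring from the bottom-left corner of the bounding box.
Outer rectangle: 16 × 30, A = 480 cm², y = 15 cm, Ī = 36 000 cm⁴.
Inner void (subtracted): 12 × 26, A = 312 cm², y = 15 cm, Ī = 17 576 cm⁴.
By symmetry the centroid is at mid-height, ȳ = 15 cm.
All pieces are centred on the centroidal x-axis, so I = ΣĪ (holes subtracted) = 18 424 cm⁴.

I_xx ≈ 1.84 × 10⁴ cm⁴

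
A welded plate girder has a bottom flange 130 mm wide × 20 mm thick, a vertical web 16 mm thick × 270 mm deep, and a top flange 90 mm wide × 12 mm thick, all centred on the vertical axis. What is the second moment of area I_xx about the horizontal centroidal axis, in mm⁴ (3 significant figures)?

Break the section into simple shapes (no overlaps), measuring from the bottom-left corner of the bounding box.
Bottom plate: 130 × 20, A = 2 600 mm², y = 10 mm, Ī = 86 667 mm⁴.
Web plate: 16 × 270, A = 4 320 mm², y = 155 mm, Ī = 26 244 000 mm⁴.
Top plate: 90 × 12, A = 1 080 mm², y = 296 mm, Ī = 12 960 mm⁴.
Centroid: ȳ = ΣA·y / ΣA = 126.91 mm.
Transfer each piece to the horizontal centroidal axis using Ī + A·d² with d = y − 126.91:
  bottom plate: d = -116.91 mm → contributes +35 623 332 mm⁴
  web plate: d = 28.09 mm → contributes +29 652 688 mm⁴
  top plate: d = 169.09 mm → contributes +30 891 702 mm⁴
Total I = 96 167 722 mm⁴.

I_xx ≈ 9.62 × 10⁷ mm⁴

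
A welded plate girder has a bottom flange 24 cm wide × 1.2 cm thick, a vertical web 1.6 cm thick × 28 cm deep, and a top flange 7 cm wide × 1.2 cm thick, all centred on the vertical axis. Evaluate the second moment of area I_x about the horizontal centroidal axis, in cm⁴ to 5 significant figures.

Split into non-overlapping primitives; take the origin at the lower-left of the bounding box.
Bottom plate: 24 × 1.2, A = 28.8 cm², y = 0.6 cm, Ī = 3.456 cm⁴.
Web plate: 1.6 × 28, A = 44.8 cm², y = 15.2 cm, Ī = 2926.933 cm⁴.
Top plate: 7 × 1.2, A = 8.4 cm², y = 29.8 cm, Ī = 1.008 cm⁴.
Centroid: ȳ = ΣA·y / ΣA = 11.5678 cm.
Transfer each piece to the horizontal centroidal axis using Ī + A·d² with d = y − 11.5678:
  bottom plate: d = -10.9678 cm → contributes +3467.887 cm⁴
  web plate: d = 3.632195 cm → contributes +3517.973 cm⁴
  top plate: d = 18.2322 cm → contributes +2793.277 cm⁴
Total I = 9779.136 cm⁴.

I_x ≈ 9779.1 cm⁴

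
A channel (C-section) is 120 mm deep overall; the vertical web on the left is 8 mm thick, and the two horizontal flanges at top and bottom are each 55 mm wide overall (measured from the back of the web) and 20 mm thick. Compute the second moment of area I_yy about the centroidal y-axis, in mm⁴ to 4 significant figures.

Treat the section as a set of non-overlapping primitives; coordinates are from the bounding-box lower-left.
Web: 8 × 120, A = 960 mm², x = 4 mm, Ī = 5 120 mm⁴.
Top flange (beyond web): 47 × 20, A = 940 mm², x = 31.5 mm, Ī = 173 038 mm⁴.
Bottom flange (beyond web): 47 × 20, A = 940 mm², x = 31.5 mm, Ī = 173 038 mm⁴.
Centroid: x̄ = ΣA·x / ΣA = 22.2042 mm.
Transfer each piece to the centroidal y-axis using Ī + A·d² with d = x − 22.2042:
  web: d = -18.2042 mm → contributes +323 258 mm⁴
  top flange (beyond web): d = 9.29577 mm → contributes +254 265 mm⁴
  bottom flange (beyond web): d = 9.29577 mm → contributes +254 265 mm⁴
Total I = 831 788 mm⁴.

I_yy ≈ 8.318 × 10⁵ mm⁴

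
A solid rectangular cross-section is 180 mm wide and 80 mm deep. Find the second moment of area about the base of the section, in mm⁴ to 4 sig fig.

The section: 180 × 80, A = 14 400 mm², y = 40 mm, Ī = 7 680 000 mm⁴.
Transfer it to the base of the section using Ī + A·d² with d = y − 0:
  the section: d = 40 mm → contributes +30 720 000 mm⁴
Total I = 30 720 000 mm⁴.

I_base ≈ 3.072 × 10⁷ mm⁴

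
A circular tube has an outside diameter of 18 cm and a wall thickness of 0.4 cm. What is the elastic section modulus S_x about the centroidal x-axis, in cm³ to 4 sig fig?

S_x ≈ 95.20 cm³

Break the section into simple shapes (no overlaps), measuring from the bottom-left corner of the bounding box.
Outer circle: ⌀18, A = 254.469 cm², y = 9 cm, Ī = 5 153 cm⁴.
Bore (subtracted): ⌀17.2, A = 232.352 cm², y = 9 cm, Ī = 4296.19 cm⁴.
By symmetry the centroid is at mid-height, ȳ = 9 cm.
All pieces are centred on the centroidal x-axis, so I = ΣĪ (holes subtracted) = 856.805 cm⁴.
Extreme fibre distance c = 9 cm; S = I/c = 95.2006 cm³.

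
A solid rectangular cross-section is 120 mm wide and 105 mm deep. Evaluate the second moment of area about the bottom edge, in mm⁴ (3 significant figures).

I_base ≈ 4.63 × 10⁷ mm⁴

The section: 120 × 105, A = 12 600 mm², y = 52.5 mm, Ī = 11 576 250 mm⁴.
Transfer it to the base of the section using Ī + A·d² with d = y − 0:
  the section: d = 52.5 mm → contributes +46 305 000 mm⁴
Total I = 46 305 000 mm⁴.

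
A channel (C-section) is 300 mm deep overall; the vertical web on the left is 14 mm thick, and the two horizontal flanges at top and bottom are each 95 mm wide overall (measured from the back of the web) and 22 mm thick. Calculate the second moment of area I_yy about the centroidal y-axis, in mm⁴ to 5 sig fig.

Split into non-overlapping primitives; take the origin at the lower-left of the bounding box.
Web: 14 × 300, A = 4 200 mm², x = 7 mm, Ī = 68 600 mm⁴.
Top flange (beyond web): 81 × 22, A = 1 782 mm², x = 54.5 mm, Ī = 974308.5 mm⁴.
Bottom flange (beyond web): 81 × 22, A = 1 782 mm², x = 54.5 mm, Ī = 974308.5 mm⁴.
Centroid: x̄ = ΣA·x / ΣA = 28.80448 mm.
Transfer each piece to the centroidal y-axis using Ī + A·d² with d = x − 28.80448:
  web: d = -21.80448 mm → contributes +2 065 429 mm⁴
  top flange (beyond web): d = 25.69552 mm → contributes +2 150 891 mm⁴
  bottom flange (beyond web): d = 25.69552 mm → contributes +2 150 891 mm⁴
Total I = 6 367 211 mm⁴.

I_yy ≈ 6.3672 × 10⁶ mm⁴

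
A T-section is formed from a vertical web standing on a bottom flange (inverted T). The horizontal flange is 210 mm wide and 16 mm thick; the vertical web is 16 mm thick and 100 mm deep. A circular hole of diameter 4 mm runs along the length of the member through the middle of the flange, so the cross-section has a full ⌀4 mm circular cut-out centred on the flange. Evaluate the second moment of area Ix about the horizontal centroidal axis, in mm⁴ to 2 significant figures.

Ix ≈ 5.0 × 10⁶ mm⁴

Split into non-overlapping primitives; take the origin at the lower-left of the bounding box.
Flange: 210 × 16, A = 3 360 mm², y = 8 mm, Ī = 71 680 mm⁴.
Web: 16 × 100, A = 1 600 mm², y = 66 mm, Ī = 1 333 333 mm⁴.
Hole (subtracted): ⌀4, A = 12.57 mm², y = 8 mm, Ī = 12.57 mm⁴.
Centroid: ȳ = ΣA·y / ΣA = 26.76 mm.
Transfer each piece to the horizontal centroidal axis using Ī + A·d² with d = y − 26.76:
  flange: d = -18.76 mm → contributes +1 253 837 mm⁴
  web: d = 39.24 mm → contributes +3 797 329 mm⁴
  hole: d = -18.76 mm → contributes −4 434 mm⁴
Total I = 5 046 733 mm⁴.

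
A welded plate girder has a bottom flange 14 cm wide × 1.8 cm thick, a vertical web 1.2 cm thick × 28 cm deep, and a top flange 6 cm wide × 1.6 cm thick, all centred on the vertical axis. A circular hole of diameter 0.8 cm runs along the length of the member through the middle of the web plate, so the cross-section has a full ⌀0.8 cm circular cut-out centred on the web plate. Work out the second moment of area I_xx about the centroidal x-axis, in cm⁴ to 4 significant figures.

I_xx ≈ 9099 cm⁴

Treat the section as a set of non-overlapping primitives; coordinates are from the bounding-box lower-left.
Bottom plate: 14 × 1.8, A = 25.2 cm², y = 0.9 cm, Ī = 6.804 cm⁴.
Web plate: 1.2 × 28, A = 33.6 cm², y = 15.8 cm, Ī = 2195.2 cm⁴.
Top plate: 6 × 1.6, A = 9.6 cm², y = 30.6 cm, Ī = 2.048 cm⁴.
Hole (subtracted): ⌀0.8, A = 0.502655 cm², y = 15.8 cm, Ī = 0.0201062 cm⁴.
Centroid: ȳ = ΣA·y / ΣA = 12.3625 cm.
Transfer each piece to the centroidal x-axis using Ī + A·d² with d = y − 12.3625:
  bottom plate: d = -11.4625 cm → contributes +3317.78 cm⁴
  web plate: d = 3.43754 cm → contributes +2592.24 cm⁴
  top plate: d = 18.2375 cm → contributes +3195.08 cm⁴
  hole: d = 3.43754 cm → contributes −5.95983 cm⁴
Total I = 9099.15 cm⁴.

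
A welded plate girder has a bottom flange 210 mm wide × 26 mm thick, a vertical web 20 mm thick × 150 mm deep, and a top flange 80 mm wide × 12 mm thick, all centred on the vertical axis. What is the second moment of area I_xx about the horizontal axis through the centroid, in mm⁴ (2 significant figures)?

Break the section into simple shapes (no overlaps), measuring from the bottom-left corner of the bounding box.
Bottom plate: 210 × 26, A = 5 460 mm², y = 13 mm, Ī = 307 580 mm⁴.
Web plate: 20 × 150, A = 3 000 mm², y = 101 mm, Ī = 5 625 000 mm⁴.
Top plate: 80 × 12, A = 960 mm², y = 182 mm, Ī = 11 520 mm⁴.
Centroid: ȳ = ΣA·y / ΣA = 58.25 mm.
Transfer each piece to the horizontal axis through the centroid using Ī + A·d² with d = y − 58.25:
  bottom plate: d = -45.25 mm → contributes +11 486 484 mm⁴
  web plate: d = 42.75 mm → contributes +11 108 096 mm⁴
  top plate: d = 123.8 mm → contributes +14 713 398 mm⁴
Total I = 37 307 979 mm⁴.

I_xx ≈ 3.7 × 10⁷ mm⁴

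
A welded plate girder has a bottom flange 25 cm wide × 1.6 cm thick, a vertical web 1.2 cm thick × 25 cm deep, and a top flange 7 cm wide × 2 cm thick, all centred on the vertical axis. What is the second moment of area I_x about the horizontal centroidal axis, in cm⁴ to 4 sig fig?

Decompose the section into non-overlapping parts with the origin at the bottom-left of its bounding rectangle.
Bottom plate: 25 × 1.6, A = 40 cm², y = 0.8 cm, Ī = 8.53333 cm⁴.
Web plate: 1.2 × 25, A = 30 cm², y = 14.1 cm, Ī = 1562.5 cm⁴.
Top plate: 7 × 2, A = 14 cm², y = 27.6 cm, Ī = 4.66667 cm⁴.
Centroid: ȳ = ΣA·y / ΣA = 10.0167 cm.
Transfer each piece to the horizontal centroidal axis using Ī + A·d² with d = y − 10.0167:
  bottom plate: d = -9.21667 cm → contributes +3406.41 cm⁴
  web plate: d = 4.08333 cm → contributes +2062.71 cm⁴
  top plate: d = 17.5833 cm → contributes +4333.1 cm⁴
Total I = 9802.22 cm⁴.

I_x ≈ 9802 cm⁴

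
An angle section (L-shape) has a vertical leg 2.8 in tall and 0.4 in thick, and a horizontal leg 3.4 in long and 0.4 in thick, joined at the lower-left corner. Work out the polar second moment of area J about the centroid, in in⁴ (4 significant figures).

J ≈ 4.171 in⁴

Decompose the section into non-overlapping parts with the origin at the bottom-left of its bounding rectangle.
Vertical leg: 0.4 × 2.8, A = 1.12 in², y = 1.4 in, Ī = 0.731733 in⁴.
Horizontal leg (remainder): 3 × 0.4, A = 1.2 in², y = 0.2 in, Ī = 0.016 in⁴.
Centroid: ȳ = ΣA·y / ΣA = 0.77931 in.
Transfer each piece to the centroidal x-axis using Ī + A·d² with d = y − 0.77931:
  vertical leg: d = 0.62069 in → contributes +1.16322 in⁴
  horizontal leg (remainder): d = -0.57931 in → contributes +0.418721 in⁴
Total I = 1.58194 in⁴.
For the y-axis: x̄ = 1.07931 in.
Repeating about the centroidal y-axis gives I_y = 2.58914 in⁴.
Polar second moment: J = I_x + I_y = 4.17108 in⁴.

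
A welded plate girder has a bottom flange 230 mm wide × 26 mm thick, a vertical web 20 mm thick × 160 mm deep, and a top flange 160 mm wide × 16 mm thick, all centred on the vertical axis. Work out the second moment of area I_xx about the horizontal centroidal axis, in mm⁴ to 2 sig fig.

Split into non-overlapping primitives; take the origin at the lower-left of the bounding box.
Bottom plate: 230 × 26, A = 5 980 mm², y = 13 mm, Ī = 336 873 mm⁴.
Web plate: 20 × 160, A = 3 200 mm², y = 106 mm, Ī = 6 826 667 mm⁴.
Top plate: 160 × 16, A = 2 560 mm², y = 194 mm, Ī = 54 613 mm⁴.
Centroid: ȳ = ΣA·y / ΣA = 77.82 mm.
Transfer each piece to the horizontal centroidal axis using Ī + A·d² with d = y − 77.82:
  bottom plate: d = -64.82 mm → contributes +25 460 865 mm⁴
  web plate: d = 28.18 mm → contributes +9 368 238 mm⁴
  top plate: d = 116.2 mm → contributes +34 610 320 mm⁴
Total I = 69 439 423 mm⁴.

I_xx ≈ 6.9 × 10⁷ mm⁴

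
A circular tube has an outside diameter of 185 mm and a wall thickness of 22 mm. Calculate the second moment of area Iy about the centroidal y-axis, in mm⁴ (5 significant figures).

Decompose the section into non-overlapping parts with the origin at the bottom-left of its bounding rectangle.
Outer circle: ⌀185, A = 26880.25 mm², x = 92.5 mm, Ī = 57 498 539 mm⁴.
Bore (subtracted): ⌀141, A = 15614.5 mm², x = 92.5 mm, Ī = 19 401 993 mm⁴.
By symmetry the centroid is at mid-width, x̄ = 92.5 mm.
All pieces are centred on the centroidal y-axis, so I = ΣĪ (holes subtracted) = 38 096 546 mm⁴.

Iy ≈ 3.8097 × 10⁷ mm⁴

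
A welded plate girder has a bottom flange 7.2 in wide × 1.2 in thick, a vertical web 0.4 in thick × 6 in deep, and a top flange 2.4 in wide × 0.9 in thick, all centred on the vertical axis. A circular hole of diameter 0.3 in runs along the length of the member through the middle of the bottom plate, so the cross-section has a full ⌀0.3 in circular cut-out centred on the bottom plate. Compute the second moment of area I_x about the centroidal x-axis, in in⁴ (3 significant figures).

Decompose the section into non-overlapping parts with the origin at the bottom-left of its bounding rectangle.
Bottom plate: 7.2 × 1.2, A = 8.64 in², y = 0.6 in, Ī = 1.0368 in⁴.
Web plate: 0.4 × 6, A = 2.4 in², y = 4.2 in, Ī = 7.2 in⁴.
Top plate: 2.4 × 0.9, A = 2.16 in², y = 7.65 in, Ī = 0.1458 in⁴.
Hole (subtracted): ⌀0.3, A = 0.070686 in², y = 0.6 in, Ī = 0.00039761 in⁴.
Centroid: ȳ = ΣA·y / ΣA = 2.4179 in.
Transfer each piece to the centroidal x-axis using Ī + A·d² with d = y − 2.4179:
  bottom plate: d = -1.8179 in → contributes +29.59 in⁴
  web plate: d = 1.7821 in → contributes +14.822 in⁴
  top plate: d = 5.2321 in → contributes +59.275 in⁴
  hole: d = -1.8179 in → contributes −0.234 in⁴
Total I = 103.45 in⁴.

I_x ≈ 103 in⁴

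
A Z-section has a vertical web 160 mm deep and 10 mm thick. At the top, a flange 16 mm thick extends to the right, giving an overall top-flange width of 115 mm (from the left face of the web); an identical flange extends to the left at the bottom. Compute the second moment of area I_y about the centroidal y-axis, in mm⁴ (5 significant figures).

Decompose the section into non-overlapping parts with the origin at the bottom-left of its bounding rectangle.
Web: 10 × 160, A = 1 600 mm², x = 110 mm, Ī = 13333.33 mm⁴.
Top flange (beyond web): 105 × 16, A = 1 680 mm², x = 167.5 mm, Ī = 1 543 500 mm⁴.
Bottom flange (beyond web): 105 × 16, A = 1 680 mm², x = 52.5 mm, Ī = 1 543 500 mm⁴.
Centroid: x̄ = ΣA·x / ΣA = 110 mm.
Transfer each piece to the centroidal y-axis using Ī + A·d² with d = x − 110:
  web: d = 0 mm → contributes +13333.33 mm⁴
  top flange (beyond web): d = 57.5 mm → contributes +7 098 000 mm⁴
  bottom flange (beyond web): d = -57.5 mm → contributes +7 098 000 mm⁴
Total I = 14 209 333 mm⁴.

I_y ≈ 1.4209 × 10⁷ mm⁴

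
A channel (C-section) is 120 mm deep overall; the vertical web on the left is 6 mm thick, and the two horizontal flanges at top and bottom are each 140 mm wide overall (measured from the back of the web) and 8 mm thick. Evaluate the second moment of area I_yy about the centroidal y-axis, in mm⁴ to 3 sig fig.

Treat the section as a set of non-overlapping primitives; coordinates are from the bounding-box lower-left.
Web: 6 × 120, A = 720 mm², x = 3 mm, Ī = 2 160 mm⁴.
Top flange (beyond web): 134 × 8, A = 1 072 mm², x = 73 mm, Ī = 1 604 069 mm⁴.
Bottom flange (beyond web): 134 × 8, A = 1 072 mm², x = 73 mm, Ī = 1 604 069 mm⁴.
Centroid: x̄ = ΣA·x / ΣA = 55.402 mm.
Transfer each piece to the centroidal y-axis using Ī + A·d² with d = x − 55.402:
  web: d = -52.402 mm → contributes +1 979 276 mm⁴
  top flange (beyond web): d = 17.598 mm → contributes +1 936 048 mm⁴
  bottom flange (beyond web): d = 17.598 mm → contributes +1 936 048 mm⁴
Total I = 5 851 371 mm⁴.

I_yy ≈ 5.85 × 10⁶ mm⁴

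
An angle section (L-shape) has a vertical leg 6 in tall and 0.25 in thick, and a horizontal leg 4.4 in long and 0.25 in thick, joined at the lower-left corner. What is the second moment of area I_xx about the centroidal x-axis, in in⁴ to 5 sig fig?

I_xx ≈ 9.5747 in⁴

Break the section into simple shapes (no overlaps), measuring from the bottom-left corner of the bounding box.
Vertical leg: 0.25 × 6, A = 1.5 in², y = 3 in, Ī = 4.5 in⁴.
Horizontal leg (remainder): 4.15 × 0.25, A = 1.0375 in², y = 0.125 in, Ī = 0.005403646 in⁴.
Centroid: ȳ = ΣA·y / ΣA = 1.824507 in.
Transfer each piece to the centroidal x-axis using Ī + A·d² with d = y − 1.824507:
  vertical leg: d = 1.175493 in → contributes +6.572674 in⁴
  horizontal leg (remainder): d = -1.699507 in → contributes +3.002041 in⁴
Total I = 9.574716 in⁴.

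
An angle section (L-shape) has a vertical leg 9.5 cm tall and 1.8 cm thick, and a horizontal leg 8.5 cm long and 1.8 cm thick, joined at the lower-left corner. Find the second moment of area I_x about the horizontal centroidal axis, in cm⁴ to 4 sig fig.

I_x ≈ 236.7 cm⁴

Break the section into simple shapes (no overlaps), measuring from the bottom-left corner of the bounding box.
Vertical leg: 1.8 × 9.5, A = 17.1 cm², y = 4.75 cm, Ī = 128.606 cm⁴.
Horizontal leg (remainder): 6.7 × 1.8, A = 12.06 cm², y = 0.9 cm, Ī = 3.2562 cm⁴.
Centroid: ȳ = ΣA·y / ΣA = 3.15772 cm.
Transfer each piece to the horizontal centroidal axis using Ī + A·d² with d = y − 3.15772:
  vertical leg: d = 1.59228 cm → contributes +171.961 cm⁴
  horizontal leg (remainder): d = -2.25772 cm → contributes +64.7294 cm⁴
Total I = 236.69 cm⁴.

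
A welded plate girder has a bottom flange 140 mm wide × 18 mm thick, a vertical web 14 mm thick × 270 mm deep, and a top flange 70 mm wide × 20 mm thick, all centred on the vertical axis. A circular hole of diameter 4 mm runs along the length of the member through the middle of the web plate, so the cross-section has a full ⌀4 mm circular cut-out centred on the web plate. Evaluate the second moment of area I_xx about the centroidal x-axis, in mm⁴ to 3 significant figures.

I_xx ≈ 1.01 × 10⁸ mm⁴

Split into non-overlapping primitives; take the origin at the lower-left of the bounding box.
Bottom plate: 140 × 18, A = 2 520 mm², y = 9 mm, Ī = 68 040 mm⁴.
Web plate: 14 × 270, A = 3 780 mm², y = 153 mm, Ī = 22 963 500 mm⁴.
Top plate: 70 × 20, A = 1 400 mm², y = 298 mm, Ī = 46 667 mm⁴.
Hole (subtracted): ⌀4, A = 12.566 mm², y = 153 mm, Ī = 12.566 mm⁴.
Centroid: ȳ = ΣA·y / ΣA = 132.2 mm.
Transfer each piece to the centroidal x-axis using Ī + A·d² with d = y − 132.2:
  bottom plate: d = -123.2 mm → contributes +38 318 709 mm⁴
  web plate: d = 20.798 mm → contributes +24 598 498 mm⁴
  top plate: d = 165.8 mm → contributes +38 531 038 mm⁴
  hole: d = 20.798 mm → contributes −5 448 mm⁴
Total I = 101 442 797 mm⁴.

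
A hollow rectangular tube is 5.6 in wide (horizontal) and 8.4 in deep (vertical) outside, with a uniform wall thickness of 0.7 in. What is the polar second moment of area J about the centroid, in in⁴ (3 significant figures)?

J ≈ 236 in⁴

Split into non-overlapping primitives; take the origin at the lower-left of the bounding box.
Outer rectangle: 5.6 × 8.4, A = 47.04 in², y = 4.2 in, Ī = 276.6 in⁴.
Inner void (subtracted): 4.2 × 7, A = 29.4 in², y = 4.2 in, Ī = 120.05 in⁴.
By symmetry the centroid is at mid-height, ȳ = 4.2 in.
All pieces are centred on the centroidal x-axis, so I = ΣĪ (holes subtracted) = 156.55 in⁴.
Repeating about the centroidal y-axis gives I_y = 79.713 in⁴.
Polar second moment: J = I_x + I_y = 236.26 in⁴.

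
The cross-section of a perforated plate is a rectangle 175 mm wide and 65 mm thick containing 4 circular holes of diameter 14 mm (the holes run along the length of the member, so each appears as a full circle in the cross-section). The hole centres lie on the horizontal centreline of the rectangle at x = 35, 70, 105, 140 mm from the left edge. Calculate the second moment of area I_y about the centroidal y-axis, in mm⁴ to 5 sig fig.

Decompose the section into non-overlapping parts with the origin at the bottom-left of its bounding rectangle.
Plate: 175 × 65, A = 11 375 mm², x = 87.5 mm, Ī = 29 029 948 mm⁴.
Hole 1 (subtracted): ⌀14, A = 153.938 mm², x = 35 mm, Ī = 1885.741 mm⁴.
Hole 2 (subtracted): ⌀14, A = 153.938 mm², x = 70 mm, Ī = 1885.741 mm⁴.
Hole 3 (subtracted): ⌀14, A = 153.938 mm², x = 105 mm, Ī = 1885.741 mm⁴.
Hole 4 (subtracted): ⌀14, A = 153.938 mm², x = 140 mm, Ī = 1885.741 mm⁴.
By symmetry the centroid is at mid-width, x̄ = 87.5 mm.
Transfer each piece to the centroidal y-axis using Ī + A·d² with d = x − 87.5:
  plate: d = 0 mm → contributes +29 029 948 mm⁴
  hole 1: d = -52.5 mm → contributes −426177.5 mm⁴
  hole 2: d = -17.5 mm → contributes −49029.27 mm⁴
  hole 3: d = 17.5 mm → contributes −49029.27 mm⁴
  hole 4: d = 52.5 mm → contributes −426177.5 mm⁴
Total I = 28 079 534 mm⁴.

I_y ≈ 2.8080 × 10⁷ mm⁴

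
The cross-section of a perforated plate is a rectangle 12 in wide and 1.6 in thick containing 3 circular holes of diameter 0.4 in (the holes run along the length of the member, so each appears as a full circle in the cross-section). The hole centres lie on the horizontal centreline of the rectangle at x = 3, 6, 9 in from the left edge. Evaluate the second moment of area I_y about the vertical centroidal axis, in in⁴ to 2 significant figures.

Split into non-overlapping primitives; take the origin at the lower-left of the bounding box.
Plate: 12 × 1.6, A = 19.2 in², x = 6 in, Ī = 230.4 in⁴.
Hole 1 (subtracted): ⌀0.4, A = 0.1257 in², x = 3 in, Ī = 0.001257 in⁴.
Hole 2 (subtracted): ⌀0.4, A = 0.1257 in², x = 6 in, Ī = 0.001257 in⁴.
Hole 3 (subtracted): ⌀0.4, A = 0.1257 in², x = 9 in, Ī = 0.001257 in⁴.
By symmetry the centroid is at mid-width, x̄ = 6 in.
Transfer each piece to the vertical centroidal axis using Ī + A·d² with d = x − 6:
  plate: d = 0 in → contributes +230.4 in⁴
  hole 1: d = -3 in → contributes −1.132 in⁴
  hole 2: d = 0 in → contributes −0.001257 in⁴
  hole 3: d = 3 in → contributes −1.132 in⁴
Total I = 228.1 in⁴.

I_y ≈ 230 in⁴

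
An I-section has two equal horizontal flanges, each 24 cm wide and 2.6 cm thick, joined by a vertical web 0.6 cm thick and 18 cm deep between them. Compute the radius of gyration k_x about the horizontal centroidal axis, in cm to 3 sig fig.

k_x ≈ 10.0 cm

Break the section into simple shapes (no overlaps), measuring from the bottom-left corner of the bounding box.
Bottom flange: 24 × 2.6, A = 62.4 cm², y = 1.3 cm, Ī = 35.152 cm⁴.
Web: 0.6 × 18, A = 10.8 cm², y = 11.6 cm, Ī = 291.6 cm⁴.
Top flange: 24 × 2.6, A = 62.4 cm², y = 21.9 cm, Ī = 35.152 cm⁴.
By symmetry the centroid is at mid-height, ȳ = 11.6 cm.
Transfer each piece to the horizontal centroidal axis using Ī + A·d² with d = y − 11.6:
  bottom flange: d = -10.3 cm → contributes +6655.2 cm⁴
  web: d = 0 cm → contributes +291.6 cm⁴
  top flange: d = 10.3 cm → contributes +6655.2 cm⁴
Total I = 13 602 cm⁴.
Radius of gyration: k = √(I/A) = √(13 602 / 135.6) = 10.015 cm.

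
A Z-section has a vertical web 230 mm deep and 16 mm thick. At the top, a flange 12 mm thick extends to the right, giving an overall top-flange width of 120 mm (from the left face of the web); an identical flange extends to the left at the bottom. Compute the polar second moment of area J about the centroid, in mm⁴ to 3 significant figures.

Treat the section as a set of non-overlapping primitives; coordinates are from the bounding-box lower-left.
Web: 16 × 230, A = 3 680 mm², y = 115 mm, Ī = 16 222 667 mm⁴.
Top flange (beyond web): 104 × 12, A = 1 248 mm², y = 224 mm, Ī = 14 976 mm⁴.
Bottom flange (beyond web): 104 × 12, A = 1 248 mm², y = 6 mm, Ī = 14 976 mm⁴.
Centroid: ȳ = ΣA·y / ΣA = 115 mm.
Transfer each piece to the centroidal x-axis using Ī + A·d² with d = y − 115:
  web: d = 0 mm → contributes +16 222 667 mm⁴
  top flange (beyond web): d = 109 mm → contributes +14 842 464 mm⁴
  bottom flange (beyond web): d = -109 mm → contributes +14 842 464 mm⁴
Total I = 45 907 595 mm⁴.
For the y-axis: x̄ = 112 mm.
Repeating about the centroidal y-axis gives I_y = 11 313 835 mm⁴.
Polar second moment: J = I_x + I_y = 57 221 429 mm⁴.

J ≈ 5.72 × 10⁷ mm⁴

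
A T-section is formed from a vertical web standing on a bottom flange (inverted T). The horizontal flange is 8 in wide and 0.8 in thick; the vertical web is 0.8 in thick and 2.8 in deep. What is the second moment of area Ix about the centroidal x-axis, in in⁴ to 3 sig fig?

Break the section into simple shapes (no overlaps), measuring from the bottom-left corner of the bounding box.
Flange: 8 × 0.8, A = 6.4 in², y = 0.4 in, Ī = 0.34133 in⁴.
Web: 0.8 × 2.8, A = 2.24 in², y = 2.2 in, Ī = 1.4635 in⁴.
Centroid: ȳ = ΣA·y / ΣA = 0.86667 in.
Transfer each piece to the centroidal x-axis using Ī + A·d² with d = y − 0.86667:
  flange: d = -0.46667 in → contributes +1.7351 in⁴
  web: d = 1.3333 in → contributes +5.4457 in⁴
Total I = 7.1808 in⁴.

Ix ≈ 7.18 in⁴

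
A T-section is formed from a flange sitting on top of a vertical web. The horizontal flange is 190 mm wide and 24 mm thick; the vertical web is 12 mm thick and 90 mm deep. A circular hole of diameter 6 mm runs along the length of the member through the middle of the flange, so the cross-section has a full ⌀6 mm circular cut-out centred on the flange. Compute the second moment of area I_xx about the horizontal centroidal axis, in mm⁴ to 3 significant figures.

Decompose the section into non-overlapping parts with the origin at the bottom-left of its bounding rectangle.
Flange: 190 × 24, A = 4 560 mm², y = 102 mm, Ī = 218 880 mm⁴.
Web: 12 × 90, A = 1 080 mm², y = 45 mm, Ī = 729 000 mm⁴.
Hole (subtracted): ⌀6, A = 28.274 mm², y = 102 mm, Ī = 63.617 mm⁴.
Centroid: ȳ = ΣA·y / ΣA = 91.03 mm.
Transfer each piece to the horizontal centroidal axis using Ī + A·d² with d = y − 91.03:
  flange: d = 10.97 mm → contributes +767 623 mm⁴
  web: d = -46.03 mm → contributes +3 017 273 mm⁴
  hole: d = 10.97 mm → contributes −3466.1 mm⁴
Total I = 3 781 430 mm⁴.

I_xx ≈ 3.78 × 10⁶ mm⁴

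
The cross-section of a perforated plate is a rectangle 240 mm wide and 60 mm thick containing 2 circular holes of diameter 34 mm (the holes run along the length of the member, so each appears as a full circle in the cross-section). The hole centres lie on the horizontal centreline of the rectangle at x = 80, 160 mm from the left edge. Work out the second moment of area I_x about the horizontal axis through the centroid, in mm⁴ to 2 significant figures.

I_x ≈ 4.2 × 10⁶ mm⁴

Decompose the section into non-overlapping parts with the origin at the bottom-left of its bounding rectangle.
Plate: 240 × 60, A = 14 400 mm², y = 30 mm, Ī = 4 320 000 mm⁴.
Hole 1 (subtracted): ⌀34, A = 907.9 mm², y = 30 mm, Ī = 65 597 mm⁴.
Hole 2 (subtracted): ⌀34, A = 907.9 mm², y = 30 mm, Ī = 65 597 mm⁴.
By symmetry the centroid is at mid-height, ȳ = 30 mm.
All pieces are centred on the horizontal axis through the centroid, so I = ΣĪ (holes subtracted) = 4 188 806 mm⁴.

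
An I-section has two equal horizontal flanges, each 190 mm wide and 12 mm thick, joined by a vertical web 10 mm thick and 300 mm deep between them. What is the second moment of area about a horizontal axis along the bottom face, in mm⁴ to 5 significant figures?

Treat the section as a set of non-overlapping primitives; coordinates are from the bounding-box lower-left.
Bottom flange: 190 × 12, A = 2 280 mm², y = 6 mm, Ī = 27 360 mm⁴.
Web: 10 × 300, A = 3 000 mm², y = 162 mm, Ī = 22 500 000 mm⁴.
Top flange: 190 × 12, A = 2 280 mm², y = 318 mm, Ī = 27 360 mm⁴.
Transfer each piece to a horizontal axis along the bottom face using Ī + A·d² with d = y − 0:
  bottom flange: d = 6 mm → contributes +109 440 mm⁴
  web: d = 162 mm → contributes +101 232 000 mm⁴
  top flange: d = 318 mm → contributes +230 590 080 mm⁴
Total I = 331 931 520 mm⁴.

I_base ≈ 3.3193 × 10⁸ mm⁴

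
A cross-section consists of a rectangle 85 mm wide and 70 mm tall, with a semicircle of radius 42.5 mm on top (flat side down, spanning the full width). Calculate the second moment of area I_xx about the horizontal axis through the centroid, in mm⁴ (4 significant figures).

I_xx ≈ 8.192 × 10⁶ mm⁴

Break the section into simple shapes (no overlaps), measuring from the bottom-left corner of the bounding box.
Rectangular body: 85 × 70, A = 5 950 mm², y = 35 mm, Ī = 2 429 583 mm⁴.
Semicircular cap: semicircle r = 42.5, A = 2837.25 mm², y = 88.0376 mm, Ī = 358 086 mm⁴.
Centroid: ȳ = ΣA·y / ΣA = 52.1249 mm.
Transfer each piece to the horizontal axis through the centroid using Ī + A·d² with d = y − 52.1249:
  rectangular body: d = -17.1249 mm → contributes +4 174 495 mm⁴
  semicircular cap: d = 35.9127 mm → contributes +4 017 342 mm⁴
Total I = 8 191 837 mm⁴.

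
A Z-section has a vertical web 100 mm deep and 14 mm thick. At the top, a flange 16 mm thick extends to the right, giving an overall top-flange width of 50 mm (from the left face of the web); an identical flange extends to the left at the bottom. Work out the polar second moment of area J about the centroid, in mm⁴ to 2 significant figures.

J ≈ 4.1 × 10⁶ mm⁴

Treat the section as a set of non-overlapping primitives; coordinates are from the bounding-box lower-left.
Web: 14 × 100, A = 1 400 mm², y = 50 mm, Ī = 1 166 667 mm⁴.
Top flange (beyond web): 36 × 16, A = 576 mm², y = 92 mm, Ī = 12 288 mm⁴.
Bottom flange (beyond web): 36 × 16, A = 576 mm², y = 8 mm, Ī = 12 288 mm⁴.
Centroid: ȳ = ΣA·y / ΣA = 50 mm.
Transfer each piece to the centroidal x-axis using Ī + A·d² with d = y − 50:
  web: d = 0 mm → contributes +1 166 667 mm⁴
  top flange (beyond web): d = 42 mm → contributes +1 028 352 mm⁴
  bottom flange (beyond web): d = -42 mm → contributes +1 028 352 mm⁴
Total I = 3 223 371 mm⁴.
For the y-axis: x̄ = 43 mm.
Repeating about the centroidal y-axis gives I_y = 867 283 mm⁴.
Polar second moment: J = I_x + I_y = 4 090 653 mm⁴.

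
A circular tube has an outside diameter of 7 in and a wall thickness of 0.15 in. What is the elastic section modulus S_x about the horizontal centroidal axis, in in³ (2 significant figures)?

Split into non-overlapping primitives; take the origin at the lower-left of the bounding box.
Outer circle: ⌀7, A = 38.48 in², y = 3.5 in, Ī = 117.9 in⁴.
Bore (subtracted): ⌀6.7, A = 35.26 in², y = 3.5 in, Ī = 98.92 in⁴.
By symmetry the centroid is at mid-height, ȳ = 3.5 in.
All pieces are centred on the horizontal centroidal axis, so I = ΣĪ (holes subtracted) = 18.94 in⁴.
Extreme fibre distance c = 3.5 in; S = I/c = 5.412 in³.

S_x ≈ 5.4 in³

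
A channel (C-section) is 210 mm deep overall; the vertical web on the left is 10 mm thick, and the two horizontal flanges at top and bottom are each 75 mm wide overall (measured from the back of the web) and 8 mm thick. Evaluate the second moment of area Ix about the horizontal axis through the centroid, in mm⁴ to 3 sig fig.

Treat the section as a set of non-overlapping primitives; coordinates are from the bounding-box lower-left.
Web: 10 × 210, A = 2 100 mm², y = 105 mm, Ī = 7 717 500 mm⁴.
Top flange (beyond web): 65 × 8, A = 520 mm², y = 206 mm, Ī = 2773.3 mm⁴.
Bottom flange (beyond web): 65 × 8, A = 520 mm², y = 4 mm, Ī = 2773.3 mm⁴.
By symmetry the centroid is at mid-height, ȳ = 105 mm.
Transfer each piece to the horizontal axis through the centroid using Ī + A·d² with d = y − 105:
  web: d = 0 mm → contributes +7 717 500 mm⁴
  top flange (beyond web): d = 101 mm → contributes +5 307 293 mm⁴
  bottom flange (beyond web): d = -101 mm → contributes +5 307 293 mm⁴
Total I = 18 332 087 mm⁴.

Ix ≈ 1.83 × 10⁷ mm⁴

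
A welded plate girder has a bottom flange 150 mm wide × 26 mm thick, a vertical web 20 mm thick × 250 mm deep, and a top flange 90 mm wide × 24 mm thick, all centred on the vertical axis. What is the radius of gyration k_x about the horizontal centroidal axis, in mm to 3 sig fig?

Break the section into simple shapes (no overlaps), measuring from the bottom-left corner of the bounding box.
Bottom plate: 150 × 26, A = 3 900 mm², y = 13 mm, Ī = 219 700 mm⁴.
Web plate: 20 × 250, A = 5 000 mm², y = 151 mm, Ī = 26 041 667 mm⁴.
Top plate: 90 × 24, A = 2 160 mm², y = 288 mm, Ī = 103 680 mm⁴.
Centroid: ȳ = ΣA·y / ΣA = 129.09 mm.
Transfer each piece to the horizontal centroidal axis using Ī + A·d² with d = y − 129.09:
  bottom plate: d = -116.09 mm → contributes +52 783 215 mm⁴
  web plate: d = 21.906 mm → contributes +28 441 024 mm⁴
  top plate: d = 158.91 mm → contributes +54 646 070 mm⁴
Total I = 135 870 309 mm⁴.
Radius of gyration: k = √(I/A) = √(135 870 309 / 11 060) = 110.84 mm.

k_x ≈ 111 mm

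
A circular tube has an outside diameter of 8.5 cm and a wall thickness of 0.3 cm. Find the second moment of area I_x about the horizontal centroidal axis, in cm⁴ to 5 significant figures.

Break the section into simple shapes (no overlaps), measuring from the bottom-left corner of the bounding box.
Outer circle: ⌀8.5, A = 56.74502 cm², y = 4.25 cm, Ī = 256.2392 cm⁴.
Bore (subtracted): ⌀7.9, A = 49.0167 cm², y = 4.25 cm, Ī = 191.1958 cm⁴.
By symmetry the centroid is at mid-height, ȳ = 4.25 cm.
All pieces are centred on the horizontal centroidal axis, so I = ΣĪ (holes subtracted) = 65.04346 cm⁴.

I_x ≈ 65.043 cm⁴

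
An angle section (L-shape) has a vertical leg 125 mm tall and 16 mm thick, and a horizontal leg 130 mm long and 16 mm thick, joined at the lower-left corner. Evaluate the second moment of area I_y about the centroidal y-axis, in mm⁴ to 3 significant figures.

Split into non-overlapping primitives; take the origin at the lower-left of the bounding box.
Vertical leg: 16 × 125, A = 2 000 mm², x = 8 mm, Ī = 42 667 mm⁴.
Horizontal leg (remainder): 114 × 16, A = 1 824 mm², x = 73 mm, Ī = 1 975 392 mm⁴.
Centroid: x̄ = ΣA·x / ΣA = 39.004 mm.
Transfer each piece to the centroidal y-axis using Ī + A·d² with d = x − 39.004:
  vertical leg: d = -31.004 mm → contributes +1 965 186 mm⁴
  horizontal leg (remainder): d = 33.996 mm → contributes +4 083 417 mm⁴
Total I = 6 048 603 mm⁴.

I_y ≈ 6.05 × 10⁶ mm⁴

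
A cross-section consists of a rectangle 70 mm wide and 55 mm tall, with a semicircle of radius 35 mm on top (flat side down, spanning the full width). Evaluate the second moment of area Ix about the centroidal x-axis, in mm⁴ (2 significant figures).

Break the section into simple shapes (no overlaps), measuring from the bottom-left corner of the bounding box.
Rectangular body: 70 × 55, A = 3 850 mm², y = 27.5 mm, Ī = 970 521 mm⁴.
Semicircular cap: semicircle r = 35, A = 1 924 mm², y = 69.85 mm, Ī = 164 704 mm⁴.
Centroid: ȳ = ΣA·y / ΣA = 41.61 mm.
Transfer each piece to the centroidal x-axis using Ī + A·d² with d = y − 41.61:
  rectangular body: d = -14.11 mm → contributes +1 737 500 mm⁴
  semicircular cap: d = 28.24 mm → contributes +1 699 280 mm⁴
Total I = 3 436 779 mm⁴.

Ix ≈ 3.4 × 10⁶ mm⁴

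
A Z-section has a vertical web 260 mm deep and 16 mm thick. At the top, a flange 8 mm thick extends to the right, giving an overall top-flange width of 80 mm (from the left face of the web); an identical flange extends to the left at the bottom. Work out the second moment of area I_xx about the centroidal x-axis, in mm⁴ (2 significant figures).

I_xx ≈ 4.0 × 10⁷ mm⁴

Break the section into simple shapes (no overlaps), measuring from the bottom-left corner of the bounding box.
Web: 16 × 260, A = 4 160 mm², y = 130 mm, Ī = 23 434 667 mm⁴.
Top flange (beyond web): 64 × 8, A = 512 mm², y = 256 mm, Ī = 2 731 mm⁴.
Bottom flange (beyond web): 64 × 8, A = 512 mm², y = 4 mm, Ī = 2 731 mm⁴.
Centroid: ȳ = ΣA·y / ΣA = 130 mm.
Transfer each piece to the centroidal x-axis using Ī + A·d² with d = y − 130:
  web: d = 0 mm → contributes +23 434 667 mm⁴
  top flange (beyond web): d = 126 mm → contributes +8 131 243 mm⁴
  bottom flange (beyond web): d = -126 mm → contributes +8 131 243 mm⁴
Total I = 39 697 152 mm⁴.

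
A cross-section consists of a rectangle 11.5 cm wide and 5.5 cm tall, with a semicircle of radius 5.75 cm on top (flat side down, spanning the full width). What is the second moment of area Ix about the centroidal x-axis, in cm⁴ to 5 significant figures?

Ix ≈ 1047.7 cm⁴

Split into non-overlapping primitives; take the origin at the lower-left of the bounding box.
Rectangular body: 11.5 × 5.5, A = 63.25 cm², y = 2.75 cm, Ī = 159.4427 cm⁴.
Semicircular cap: semicircle r = 5.75, A = 51.93445 cm², y = 7.940376 cm, Ī = 119.9785 cm⁴.
Centroid: ȳ = ΣA·y / ΣA = 5.090241 cm.
Transfer each piece to the centroidal x-axis using Ī + A·d² with d = y − 5.090241:
  rectangular body: d = -2.340241 cm → contributes +505.8456 cm⁴
  semicircular cap: d = 2.850135 cm → contributes +541.8561 cm⁴
Total I = 1047.702 cm⁴.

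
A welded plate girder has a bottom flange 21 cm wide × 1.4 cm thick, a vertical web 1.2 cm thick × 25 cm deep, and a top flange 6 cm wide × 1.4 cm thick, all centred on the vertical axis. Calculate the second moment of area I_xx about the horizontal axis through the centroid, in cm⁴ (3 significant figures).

I_xx ≈ 7020 cm⁴

Decompose the section into non-overlapping parts with the origin at the bottom-left of its bounding rectangle.
Bottom plate: 21 × 1.4, A = 29.4 cm², y = 0.7 cm, Ī = 4.802 cm⁴.
Web plate: 1.2 × 25, A = 30 cm², y = 13.9 cm, Ī = 1562.5 cm⁴.
Top plate: 6 × 1.4, A = 8.4 cm², y = 27.1 cm, Ī = 1.372 cm⁴.
Centroid: ȳ = ΣA·y / ΣA = 9.8115 cm.
Transfer each piece to the horizontal axis through the centroid using Ī + A·d² with d = y − 9.8115:
  bottom plate: d = -9.1115 cm → contributes +2445.6 cm⁴
  web plate: d = 4.0885 cm → contributes +2 064 cm⁴
  top plate: d = 17.288 cm → contributes +2512.1 cm⁴
Total I = 7021.6 cm⁴.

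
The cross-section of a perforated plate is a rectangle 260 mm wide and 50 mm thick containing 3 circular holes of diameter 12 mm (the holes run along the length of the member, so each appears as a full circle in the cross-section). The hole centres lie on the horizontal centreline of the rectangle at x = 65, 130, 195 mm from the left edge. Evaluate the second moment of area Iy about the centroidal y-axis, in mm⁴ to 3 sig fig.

Iy ≈ 7.23 × 10⁷ mm⁴

Decompose the section into non-overlapping parts with the origin at the bottom-left of its bounding rectangle.
Plate: 260 × 50, A = 13 000 mm², x = 130 mm, Ī = 73 233 333 mm⁴.
Hole 1 (subtracted): ⌀12, A = 113.1 mm², x = 65 mm, Ī = 1017.9 mm⁴.
Hole 2 (subtracted): ⌀12, A = 113.1 mm², x = 130 mm, Ī = 1017.9 mm⁴.
Hole 3 (subtracted): ⌀12, A = 113.1 mm², x = 195 mm, Ī = 1017.9 mm⁴.
By symmetry the centroid is at mid-width, x̄ = 130 mm.
Transfer each piece to the centroidal y-axis using Ī + A·d² with d = x − 130:
  plate: d = 0 mm → contributes +73 233 333 mm⁴
  hole 1: d = -65 mm → contributes −478 854 mm⁴
  hole 2: d = 0 mm → contributes −1017.9 mm⁴
  hole 3: d = 65 mm → contributes −478 854 mm⁴
Total I = 72 274 607 mm⁴.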